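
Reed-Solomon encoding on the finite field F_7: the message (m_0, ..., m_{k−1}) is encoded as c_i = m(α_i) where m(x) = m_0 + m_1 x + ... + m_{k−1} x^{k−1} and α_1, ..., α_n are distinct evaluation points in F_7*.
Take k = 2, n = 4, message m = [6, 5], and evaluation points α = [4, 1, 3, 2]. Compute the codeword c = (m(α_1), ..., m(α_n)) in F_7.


c = [5, 4, 0, 2]

Message polynomial: m(x) = 6 + 5·x (mod 7).
For each evaluation point α_i, compute m(α_i) mod 7:
  α_1 = 4: Horner steps 5 → 5, so m(4) = 5.
  α_2 = 1: Horner steps 5 → 4, so m(1) = 4.
  α_3 = 3: Horner steps 5 → 0, so m(3) = 0.
  α_4 = 2: Horner steps 5 → 2, so m(2) = 2.
Codeword c = [5, 4, 0, 2] ∈ F_7^4.


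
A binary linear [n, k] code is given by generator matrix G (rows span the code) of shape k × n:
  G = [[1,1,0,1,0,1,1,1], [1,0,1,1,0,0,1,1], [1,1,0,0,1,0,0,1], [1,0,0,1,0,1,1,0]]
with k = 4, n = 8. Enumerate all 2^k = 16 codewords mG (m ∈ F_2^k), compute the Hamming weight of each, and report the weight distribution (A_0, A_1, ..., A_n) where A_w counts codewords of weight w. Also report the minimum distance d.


Weight distribution: A_0 = 1, A_2 = 2, A_3 = 2, A_4 = 3, A_5 = 6, A_6 = 2. Minimum distance d = 2.

Enumerate all 2^4 = 16 messages m ∈ F_2^4.
For each, compute codeword c = mG in F_2^8, then tally its weight.
  m = 0000 → c = 00000000, weight = 0.
  m = 1000 → c = 11010111, weight = 6.
  m = 0100 → c = 10110011, weight = 5.
  m = 1100 → c = 01100100, weight = 3.
  m = 0010 → c = 11001001, weight = 4.
  m = 1010 → c = 00011110, weight = 4.
  m = 0110 → c = 01111010, weight = 5.
  m = 1110 → c = 10101101, weight = 5.
  m = 0001 → c = 10010110, weight = 4.
  m = 1001 → c = 01000001, weight = 2.
  m = 0101 → c = 00100101, weight = 3.
  m = 1101 → c = 11110010, weight = 5.
  m = 0011 → c = 01011111, weight = 6.
  m = 1011 → c = 10001000, weight = 2.
  m = 0111 → c = 11101100, weight = 5.
  m = 1111 → c = 00111011, weight = 5.
Tally weights:
  weight 0: 1 codewords.
  weight 2: 2 codewords.
  weight 3: 2 codewords.
  weight 4: 3 codewords.
  weight 5: 6 codewords.
  weight 6: 2 codewords.
Minimum distance d = smallest w > 0 with A_w > 0 = 2.
Sanity: Σ A_w = 16 = 2^4 = 16 ✓.


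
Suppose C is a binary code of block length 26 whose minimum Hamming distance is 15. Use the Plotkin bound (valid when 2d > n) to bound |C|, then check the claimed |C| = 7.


Plotkin bound M ≤ 6; given |C| = 7 > bound (violated).

Check applicability: 2d = 30, n = 26.
2d − n = 4 > 0, so Plotkin applies.
Compute d/(2d−n) = 15/4 ≈ 3.7500.
⌊d/(2d−n)⌋ = 3.
Plotkin bound: M ≤ 2·3 = 6.
Given |C| = 7, check: VIOLATED.
This |C| is above the Plotkin bound, so no binary code with n = 26, d = 15 and 7 codewords exists.


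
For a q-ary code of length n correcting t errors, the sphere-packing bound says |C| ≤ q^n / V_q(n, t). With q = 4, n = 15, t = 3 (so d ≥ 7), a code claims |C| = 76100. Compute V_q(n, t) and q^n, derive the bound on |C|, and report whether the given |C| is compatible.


V_q(n, t) = 13276, q^n = 1073741824, Hamming bound = 80878, |C| = 76100 ≤ bound (satisfied).

Step 1: Compute V_q(n, t) = Σ_{j=0}^3 C(n, j) (q−1)^j.
  j = 0: C(15,0)·(3)^0 = 1·1 = 1.
  j = 1: C(15,1)·(3)^1 = 15·3 = 45.
  j = 2: C(15,2)·(3)^2 = 105·9 = 945.
  j = 3: C(15,3)·(3)^3 = 455·27 = 12285.
  V_q(n, t) = 1 + 45 + 945 + 12285 = 13276.
Step 2: q^n = 4^15 = 1073741824.
Step 3: Hamming bound ⌊q^n / V_q(n,t)⌋ = ⌊1073741824/13276⌋ = 80878.
Step 4: Compare |C| = 76100 to 80878: satisfied.
The claimed |C| lies below the Hamming bound.


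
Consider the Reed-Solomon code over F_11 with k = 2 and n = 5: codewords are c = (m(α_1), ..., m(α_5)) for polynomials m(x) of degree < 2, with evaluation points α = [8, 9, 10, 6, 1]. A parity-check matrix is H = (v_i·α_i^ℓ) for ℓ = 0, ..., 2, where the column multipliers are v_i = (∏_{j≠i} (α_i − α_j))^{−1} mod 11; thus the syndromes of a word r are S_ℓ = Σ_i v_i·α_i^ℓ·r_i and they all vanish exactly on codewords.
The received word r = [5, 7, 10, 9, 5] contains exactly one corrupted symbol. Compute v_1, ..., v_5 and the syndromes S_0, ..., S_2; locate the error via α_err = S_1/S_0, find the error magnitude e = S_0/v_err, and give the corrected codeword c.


S = (2, 5, 7), error at position 1, error magnitude e = 1, c = [4, 7, 10, 9, 5].

Step 1: column multipliers v_i = (∏_{j≠i}(α_i − α_j))^{−1} mod 11.
  i = 1 (α = 8): (8−9)(8−10)(8−6)(8−1) = (−1)·(−2)·2·7 = 28 ≡ 6, so v_1 = 6^{−1} = 2 (mod 11).
  i = 2 (α = 9): (9−8)(9−10)(9−6)(9−1) = 1·(−1)·3·8 = −24 ≡ 9, so v_2 = 9^{−1} = 5 (mod 11).
  i = 3 (α = 10): (10−8)(10−9)(10−6)(10−1) = 2·1·4·9 = 72 ≡ 6, so v_3 = 6^{−1} = 2 (mod 11).
  i = 4 (α = 6): (6−8)(6−9)(6−10)(6−1) = (−2)·(−3)·(−4)·5 = −120 ≡ 1, so v_4 = 1^{−1} = 1 (mod 11).
  i = 5 (α = 1): (1−8)(1−9)(1−10)(1−6) = (−7)·(−8)·(−9)·(−5) = 2520 ≡ 1, so v_5 = 1^{−1} = 1 (mod 11).
  v = [2, 5, 2, 1, 1].
Step 2: syndromes of r = [5, 7, 10, 9, 5] (all sums mod 11).
  S_0 = Σ v_i r_i = 2·5 + 5·7 + 2·10 + 1·9 + 1·5 = 79 ≡ 2.
  S_1 = Σ v_i α_i r_i = 2·8·5 + 5·9·7 + 2·10·10 + 1·6·9 + 1·1·5 = 654 ≡ 5.
  α_i^2 mod 11 = [9, 4, 1, 3, 1].
  S_2 = Σ v_i α_i^2 r_i = 2·9·5 + 5·4·7 + 2·1·10 + 1·3·9 + 1·1·5 = 282 ≡ 7.
  S = (2, 5, 7) ≠ 0, so r is not a codeword (an error is present).
Step 3: locate the error. For a single error e at position i, S_ℓ = v_i·e·α_i^ℓ, so α_err = S_1/S_0.
  S_0^{−1} = 2^{−1} = 6 (mod 11), so α_err = 5·6 = 30 ≡ 8 = α_1. Error position i = 1.
  Consistency check: S_2/S_1 = 7·9 = 63 ≡ 8 = α_err ✓ (single-error assumption holds).
Step 4: error magnitude e = S_0/v_1 = S_0·∏_{j≠1}(α_1 − α_j) = 2·6 = 12 ≡ 1 (mod 11).
Step 5: correct position 1: c_1 = r_1 − e = 5 − 1 ≡ 4 (mod 11). Hence c = [4, 7, 10, 9, 5].
  Check: interpolating c through the α_i gives m(x) = 2 + 3·x (degree < 2) with m(α_i) = c_i for every i, so c is indeed a codeword.


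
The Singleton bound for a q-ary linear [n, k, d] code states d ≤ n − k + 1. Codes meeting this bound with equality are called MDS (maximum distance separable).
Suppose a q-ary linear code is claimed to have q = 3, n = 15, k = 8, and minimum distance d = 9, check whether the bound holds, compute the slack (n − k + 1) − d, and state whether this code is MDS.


Singleton RHS = n − k + 1 = 8, slack = -1, bound violated (no such code; not MDS).

Singleton bound: d ≤ n − k + 1.
Here n = 15, k = 8, so n − k + 1 = 8.
Given d = 9, check d ≤ 8: NO.
Slack = (n − k + 1) − d = -1.
The slack is negative: d = 9 exceeds n − k + 1 = 8 by 1, so the Singleton bound is violated and no linear [15, 8, 9]_3 code can exist. In particular it is not MDS (MDS requires d = n − k + 1 exactly).
Description: the claimed parameters are [15, 8, 9]_3; such a code would be impossible (violates the Singleton bound).


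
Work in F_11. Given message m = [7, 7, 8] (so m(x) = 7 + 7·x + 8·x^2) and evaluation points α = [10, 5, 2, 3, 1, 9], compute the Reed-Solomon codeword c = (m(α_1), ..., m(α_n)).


c = [8, 0, 9, 1, 0, 3]

Message polynomial: m(x) = 7 + 7·x + 8·x^2 (mod 11).
For each evaluation point α_i, compute m(α_i) mod 11:
  α_1 = 10: Horner steps 8 → 10 → 8, so m(10) = 8.
  α_2 = 5: Horner steps 8 → 3 → 0, so m(5) = 0.
  α_3 = 2: Horner steps 8 → 1 → 9, so m(2) = 9.
  α_4 = 3: Horner steps 8 → 9 → 1, so m(3) = 1.
  α_5 = 1: Horner steps 8 → 4 → 0, so m(1) = 0.
  α_6 = 9: Horner steps 8 → 2 → 3, so m(9) = 3.
Codeword c = [8, 0, 9, 1, 0, 3] ∈ F_11^6.


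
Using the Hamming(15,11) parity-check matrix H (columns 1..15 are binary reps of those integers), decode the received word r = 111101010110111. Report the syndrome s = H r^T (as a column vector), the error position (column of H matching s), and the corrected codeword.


s = (0, 1, 1, 1)^T, error position = 7, corrected codeword c = 111101110110111

Compute s = H r^T mod 2 one row at a time:
  s_1 = 1 + 0 + 1 + 1 + 0 + 1 + 1 + 1 = 6 ≡ 0 (mod 2).
  s_2 = 1 + 0 + 1 + 0 + 0 + 1 + 1 + 1 = 5 ≡ 1 (mod 2).
  s_3 = 1 + 1 + 1 + 0 + 1 + 1 + 1 + 1 = 7 ≡ 1 (mod 2).
  s_4 = 1 + 1 + 0 + 0 + 0 + 1 + 1 + 1 = 5 ≡ 1 (mod 2).
s = (0, 1, 1, 1)^T — this equals column 7 of H (binary 0111), so error is at position 7.
Correct: flip bit 7 of r = 111101010110111 to get c = 111101110110111.


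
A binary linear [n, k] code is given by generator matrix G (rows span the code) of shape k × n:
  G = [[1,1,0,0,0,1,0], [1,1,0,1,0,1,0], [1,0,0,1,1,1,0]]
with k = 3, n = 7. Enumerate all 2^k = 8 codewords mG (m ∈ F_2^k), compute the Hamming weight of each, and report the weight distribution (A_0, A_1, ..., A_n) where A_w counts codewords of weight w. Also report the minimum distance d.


Weight distribution: A_0 = 1, A_1 = 1, A_2 = 1, A_3 = 3, A_4 = 2. Minimum distance d = 1.

Enumerate all 2^3 = 8 messages m ∈ F_2^3.
For each, compute codeword c = mG in F_2^7, then tally its weight.
  m = 000 → c = 0000000, weight = 0.
  m = 100 → c = 1100010, weight = 3.
  m = 010 → c = 1101010, weight = 4.
  m = 110 → c = 0001000, weight = 1.
  m = 001 → c = 1001110, weight = 4.
  m = 101 → c = 0101100, weight = 3.
  m = 011 → c = 0100100, weight = 2.
  m = 111 → c = 1000110, weight = 3.
Tally weights:
  weight 0: 1 codewords.
  weight 1: 1 codewords.
  weight 2: 1 codewords.
  weight 3: 3 codewords.
  weight 4: 2 codewords.
Minimum distance d = smallest w > 0 with A_w > 0 = 1.
Sanity: Σ A_w = 8 = 2^3 = 8 ✓.


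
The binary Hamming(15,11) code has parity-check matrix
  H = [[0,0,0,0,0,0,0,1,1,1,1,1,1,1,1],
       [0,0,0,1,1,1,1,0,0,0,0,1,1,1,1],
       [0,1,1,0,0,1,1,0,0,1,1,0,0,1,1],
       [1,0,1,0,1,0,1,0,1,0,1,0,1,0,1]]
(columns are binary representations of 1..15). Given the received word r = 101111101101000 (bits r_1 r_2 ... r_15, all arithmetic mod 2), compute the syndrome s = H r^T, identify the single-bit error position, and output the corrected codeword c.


s = (1, 1, 0, 1)^T, error position = 13, corrected codeword c = 101111101101100

Compute s = H r^T mod 2 one row at a time:
  s_1 = 0 + 1 + 1 + 0 + 1 + 0 + 0 + 0 = 3 ≡ 1 (mod 2).
  s_2 = 1 + 1 + 1 + 1 + 1 + 0 + 0 + 0 = 5 ≡ 1 (mod 2).
  s_3 = 0 + 1 + 1 + 1 + 1 + 0 + 0 + 0 = 4 ≡ 0 (mod 2).
  s_4 = 1 + 1 + 1 + 1 + 1 + 0 + 0 + 0 = 5 ≡ 1 (mod 2).
s = (1, 1, 0, 1)^T — this equals column 13 of H (binary 1101), so error is at position 13.
Correct: flip bit 13 of r = 101111101101000 to get c = 101111101101100.


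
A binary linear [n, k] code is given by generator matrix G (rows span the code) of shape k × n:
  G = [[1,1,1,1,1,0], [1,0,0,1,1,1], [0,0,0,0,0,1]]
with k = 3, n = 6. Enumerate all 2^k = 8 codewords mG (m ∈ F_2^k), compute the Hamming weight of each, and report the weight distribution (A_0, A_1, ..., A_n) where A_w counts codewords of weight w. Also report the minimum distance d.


Weight distribution: A_0 = 1, A_1 = 1, A_2 = 1, A_3 = 2, A_4 = 1, A_5 = 1, A_6 = 1. Minimum distance d = 1.

Enumerate all 2^3 = 8 messages m ∈ F_2^3.
For each, compute codeword c = mG in F_2^6, then tally its weight.
  m = 000 → c = 000000, weight = 0.
  m = 100 → c = 111110, weight = 5.
  m = 010 → c = 100111, weight = 4.
  m = 110 → c = 011001, weight = 3.
  m = 001 → c = 000001, weight = 1.
  m = 101 → c = 111111, weight = 6.
  m = 011 → c = 100110, weight = 3.
  m = 111 → c = 011000, weight = 2.
Tally weights:
  weight 0: 1 codewords.
  weight 1: 1 codewords.
  weight 2: 1 codewords.
  weight 3: 2 codewords.
  weight 4: 1 codewords.
  weight 5: 1 codewords.
  weight 6: 1 codewords.
Minimum distance d = smallest w > 0 with A_w > 0 = 1.
Sanity: Σ A_w = 8 = 2^3 = 8 ✓.


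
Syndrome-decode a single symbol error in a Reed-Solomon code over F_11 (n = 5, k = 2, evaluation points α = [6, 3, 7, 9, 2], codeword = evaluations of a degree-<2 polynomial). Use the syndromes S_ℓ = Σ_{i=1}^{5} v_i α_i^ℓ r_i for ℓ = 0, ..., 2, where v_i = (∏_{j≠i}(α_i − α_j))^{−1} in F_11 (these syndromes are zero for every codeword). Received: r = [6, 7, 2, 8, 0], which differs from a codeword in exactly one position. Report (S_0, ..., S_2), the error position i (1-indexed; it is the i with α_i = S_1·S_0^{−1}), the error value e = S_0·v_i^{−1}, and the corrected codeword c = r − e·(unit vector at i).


S = (8, 6, 10), error at position 4, error magnitude e = 3, c = [6, 7, 2, 5, 0].

Step 1: column multipliers v_i = (∏_{j≠i}(α_i − α_j))^{−1} mod 11.
  i = 1 (α = 6): (6−3)(6−7)(6−9)(6−2) = 3·(−1)·(−3)·4 = 36 ≡ 3, so v_1 = 3^{−1} = 4 (mod 11).
  i = 2 (α = 3): (3−6)(3−7)(3−9)(3−2) = (−3)·(−4)·(−6)·1 = −72 ≡ 5, so v_2 = 5^{−1} = 9 (mod 11).
  i = 3 (α = 7): (7−6)(7−3)(7−9)(7−2) = 1·4·(−2)·5 = −40 ≡ 4, so v_3 = 4^{−1} = 3 (mod 11).
  i = 4 (α = 9): (9−6)(9−3)(9−7)(9−2) = 3·6·2·7 = 252 ≡ 10, so v_4 = 10^{−1} = 10 (mod 11).
  i = 5 (α = 2): (2−6)(2−3)(2−7)(2−9) = (−4)·(−1)·(−5)·(−7) = 140 ≡ 8, so v_5 = 8^{−1} = 7 (mod 11).
  v = [4, 9, 3, 10, 7].
Step 2: syndromes of r = [6, 7, 2, 8, 0] (all sums mod 11).
  S_0 = Σ v_i r_i = 4·6 + 9·7 + 3·2 + 10·8 + 7·0 = 173 ≡ 8.
  S_1 = Σ v_i α_i r_i = 4·6·6 + 9·3·7 + 3·7·2 + 10·9·8 + 7·2·0 = 1095 ≡ 6.
  α_i^2 mod 11 = [3, 9, 5, 4, 4].
  S_2 = Σ v_i α_i^2 r_i = 4·3·6 + 9·9·7 + 3·5·2 + 10·4·8 + 7·4·0 = 989 ≡ 10.
  S = (8, 6, 10) ≠ 0, so r is not a codeword (an error is present).
Step 3: locate the error. For a single error e at position i, S_ℓ = v_i·e·α_i^ℓ, so α_err = S_1/S_0.
  S_0^{−1} = 8^{−1} = 7 (mod 11), so α_err = 6·7 = 42 ≡ 9 = α_4. Error position i = 4.
  Consistency check: S_2/S_1 = 10·2 = 20 ≡ 9 = α_err ✓ (single-error assumption holds).
Step 4: error magnitude e = S_0/v_4 = S_0·∏_{j≠4}(α_4 − α_j) = 8·10 = 80 ≡ 3 (mod 11).
Step 5: correct position 4: c_4 = r_4 − e = 8 − 3 ≡ 5 (mod 11). Hence c = [6, 7, 2, 5, 0].
  Check: interpolating c through the α_i gives m(x) = 8 + 7·x (degree < 2) with m(α_i) = c_i for every i, so c is indeed a codeword.


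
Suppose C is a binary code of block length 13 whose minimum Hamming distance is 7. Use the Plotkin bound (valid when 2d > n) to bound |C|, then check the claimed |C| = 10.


Plotkin bound M ≤ 14; given |C| = 10 ≤ bound (satisfied).

Check applicability: 2d = 14, n = 13.
2d − n = 1 > 0, so Plotkin applies.
Compute d/(2d−n) = 7/1 ≈ 7.0000.
⌊d/(2d−n)⌋ = 7.
Plotkin bound: M ≤ 2·7 = 14.
Given |C| = 10, check: satisfied.
This |C| is below the Plotkin bound.


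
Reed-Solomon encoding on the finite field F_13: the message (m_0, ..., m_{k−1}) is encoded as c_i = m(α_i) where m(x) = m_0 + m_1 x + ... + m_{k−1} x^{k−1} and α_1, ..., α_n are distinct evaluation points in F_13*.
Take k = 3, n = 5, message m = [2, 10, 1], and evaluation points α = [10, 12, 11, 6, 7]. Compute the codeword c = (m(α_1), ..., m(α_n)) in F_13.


c = [7, 6, 12, 7, 4]

Message polynomial: m(x) = 2 + 10·x + 1·x^2 (mod 13).
For each evaluation point α_i, compute m(α_i) mod 13:
  α_1 = 10: Horner steps 1 → 7 → 7, so m(10) = 7.
  α_2 = 12: Horner steps 1 → 9 → 6, so m(12) = 6.
  α_3 = 11: Horner steps 1 → 8 → 12, so m(11) = 12.
  α_4 = 6: Horner steps 1 → 3 → 7, so m(6) = 7.
  α_5 = 7: Horner steps 1 → 4 → 4, so m(7) = 4.
Codeword c = [7, 6, 12, 7, 4] ∈ F_13^5.


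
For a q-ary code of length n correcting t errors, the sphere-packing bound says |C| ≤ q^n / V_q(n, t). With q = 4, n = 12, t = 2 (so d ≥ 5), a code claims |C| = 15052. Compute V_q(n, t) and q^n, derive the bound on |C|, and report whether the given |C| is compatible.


V_q(n, t) = 631, q^n = 16777216, Hamming bound = 26588, |C| = 15052 ≤ bound (satisfied).

Step 1: Compute V_q(n, t) = Σ_{j=0}^2 C(n, j) (q−1)^j.
  j = 0: C(12,0)·(3)^0 = 1·1 = 1.
  j = 1: C(12,1)·(3)^1 = 12·3 = 36.
  j = 2: C(12,2)·(3)^2 = 66·9 = 594.
  V_q(n, t) = 1 + 36 + 594 = 631.
Step 2: q^n = 4^12 = 16777216.
Step 3: Hamming bound ⌊q^n / V_q(n,t)⌋ = ⌊16777216/631⌋ = 26588.
Step 4: Compare |C| = 15052 to 26588: satisfied.
The claimed |C| lies below the Hamming bound.


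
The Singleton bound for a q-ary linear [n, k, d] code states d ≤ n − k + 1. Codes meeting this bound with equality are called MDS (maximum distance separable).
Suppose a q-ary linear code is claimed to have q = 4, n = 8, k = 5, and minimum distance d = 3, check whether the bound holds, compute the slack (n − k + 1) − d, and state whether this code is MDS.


Singleton RHS = n − k + 1 = 4, slack = 1, bound satisfied, not MDS.

Singleton bound: d ≤ n − k + 1.
Here n = 8, k = 5, so n − k + 1 = 4.
Given d = 3, check d ≤ 4: YES.
Slack = (n − k + 1) − d = 1.
The code is NOT MDS (slack = 1 > 0).
Description: the claimed parameters are [8, 5, 3]_4; such a code would be non-MDS.


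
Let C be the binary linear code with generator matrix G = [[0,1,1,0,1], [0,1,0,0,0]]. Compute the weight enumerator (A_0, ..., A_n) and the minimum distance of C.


Weight distribution: A_0 = 1, A_1 = 1, A_2 = 1, A_3 = 1. Minimum distance d = 1.

Enumerate all 2^2 = 4 messages m ∈ F_2^2.
For each, compute codeword c = mG in F_2^5, then tally its weight.
  m = 00 → c = 00000, weight = 0.
  m = 10 → c = 01101, weight = 3.
  m = 01 → c = 01000, weight = 1.
  m = 11 → c = 00101, weight = 2.
Tally weights:
  weight 0: 1 codewords.
  weight 1: 1 codewords.
  weight 2: 1 codewords.
  weight 3: 1 codewords.
Minimum distance d = smallest w > 0 with A_w > 0 = 1.
Sanity: Σ A_w = 4 = 2^2 = 4 ✓.


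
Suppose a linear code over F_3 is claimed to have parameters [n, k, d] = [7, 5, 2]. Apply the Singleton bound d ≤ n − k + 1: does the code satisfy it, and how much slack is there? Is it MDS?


Singleton RHS = n − k + 1 = 3, slack = 1, bound satisfied, not MDS.

Singleton bound: d ≤ n − k + 1.
Here n = 7, k = 5, so n − k + 1 = 3.
Given d = 2, check d ≤ 3: YES.
Slack = (n − k + 1) − d = 1.
The code is NOT MDS (slack = 1 > 0).
Description: the claimed parameters are [7, 5, 2]_3; such a code would be non-MDS.


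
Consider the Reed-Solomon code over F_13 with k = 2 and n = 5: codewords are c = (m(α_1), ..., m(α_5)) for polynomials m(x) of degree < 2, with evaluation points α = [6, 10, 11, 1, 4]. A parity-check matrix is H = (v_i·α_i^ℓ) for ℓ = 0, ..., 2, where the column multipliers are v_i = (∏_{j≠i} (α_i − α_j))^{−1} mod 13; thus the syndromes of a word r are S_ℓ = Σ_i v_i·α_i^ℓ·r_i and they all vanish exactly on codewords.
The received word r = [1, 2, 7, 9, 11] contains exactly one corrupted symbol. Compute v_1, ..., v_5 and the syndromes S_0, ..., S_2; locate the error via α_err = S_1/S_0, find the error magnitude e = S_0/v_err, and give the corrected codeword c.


S = (9, 2, 12), error at position 1, error magnitude e = 6, c = [8, 2, 7, 9, 11].

Step 1: column multipliers v_i = (∏_{j≠i}(α_i − α_j))^{−1} mod 13.
  i = 1 (α = 6): (6−10)(6−11)(6−1)(6−4) = (−4)·(−5)·5·2 = 200 ≡ 5, so v_1 = 5^{−1} = 8 (mod 13).
  i = 2 (α = 10): (10−6)(10−11)(10−1)(10−4) = 4·(−1)·9·6 = −216 ≡ 5, so v_2 = 5^{−1} = 8 (mod 13).
  i = 3 (α = 11): (11−6)(11−10)(11−1)(11−4) = 5·1·10·7 = 350 ≡ 12, so v_3 = 12^{−1} = 12 (mod 13).
  i = 4 (α = 1): (1−6)(1−10)(1−11)(1−4) = (−5)·(−9)·(−10)·(−3) = 1350 ≡ 11, so v_4 = 11^{−1} = 6 (mod 13).
  i = 5 (α = 4): (4−6)(4−10)(4−11)(4−1) = (−2)·(−6)·(−7)·3 = −252 ≡ 8, so v_5 = 8^{−1} = 5 (mod 13).
  v = [8, 8, 12, 6, 5].
Step 2: syndromes of r = [1, 2, 7, 9, 11] (all sums mod 13).
  S_0 = Σ v_i r_i = 8·1 + 8·2 + 12·7 + 6·9 + 5·11 = 217 ≡ 9.
  S_1 = Σ v_i α_i r_i = 8·6·1 + 8·10·2 + 12·11·7 + 6·1·9 + 5·4·11 = 1406 ≡ 2.
  α_i^2 mod 13 = [10, 9, 4, 1, 3].
  S_2 = Σ v_i α_i^2 r_i = 8·10·1 + 8·9·2 + 12·4·7 + 6·1·9 + 5·3·11 = 779 ≡ 12.
  S = (9, 2, 12) ≠ 0, so r is not a codeword (an error is present).
Step 3: locate the error. For a single error e at position i, S_ℓ = v_i·e·α_i^ℓ, so α_err = S_1/S_0.
  S_0^{−1} = 9^{−1} = 3 (mod 13), so α_err = 2·3 = 6 ≡ 6 = α_1. Error position i = 1.
  Consistency check: S_2/S_1 = 12·7 = 84 ≡ 6 = α_err ✓ (single-error assumption holds).
Step 4: error magnitude e = S_0/v_1 = S_0·∏_{j≠1}(α_1 − α_j) = 9·5 = 45 ≡ 6 (mod 13).
Step 5: correct position 1: c_1 = r_1 − e = 1 − 6 ≡ 8 (mod 13). Hence c = [8, 2, 7, 9, 11].
  Check: interpolating c through the α_i gives m(x) = 4 + 5·x (degree < 2) with m(α_i) = c_i for every i, so c is indeed a codeword.


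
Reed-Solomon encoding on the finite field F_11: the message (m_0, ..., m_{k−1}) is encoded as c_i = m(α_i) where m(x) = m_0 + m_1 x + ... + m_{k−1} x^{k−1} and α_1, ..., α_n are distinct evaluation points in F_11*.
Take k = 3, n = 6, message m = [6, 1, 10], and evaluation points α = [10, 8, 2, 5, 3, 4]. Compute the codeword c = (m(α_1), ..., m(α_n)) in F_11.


c = [4, 5, 4, 8, 0, 5]

Message polynomial: m(x) = 6 + 1·x + 10·x^2 (mod 11).
For each evaluation point α_i, compute m(α_i) mod 11:
  α_1 = 10: Horner steps 10 → 2 → 4, so m(10) = 4.
  α_2 = 8: Horner steps 10 → 4 → 5, so m(8) = 5.
  α_3 = 2: Horner steps 10 → 10 → 4, so m(2) = 4.
  α_4 = 5: Horner steps 10 → 7 → 8, so m(5) = 8.
  α_5 = 3: Horner steps 10 → 9 → 0, so m(3) = 0.
  α_6 = 4: Horner steps 10 → 8 → 5, so m(4) = 5.
Codeword c = [4, 5, 4, 8, 0, 5] ∈ F_11^6.


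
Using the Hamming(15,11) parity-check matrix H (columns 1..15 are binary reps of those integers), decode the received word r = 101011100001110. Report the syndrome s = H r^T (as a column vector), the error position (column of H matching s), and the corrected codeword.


s = (1, 0, 0, 1)^T, error position = 9, corrected codeword c = 101011101001110

Compute s = H r^T mod 2 one row at a time:
  s_1 = 0 + 0 + 0 + 0 + 1 + 1 + 1 + 0 = 3 ≡ 1 (mod 2).
  s_2 = 0 + 1 + 1 + 1 + 1 + 1 + 1 + 0 = 6 ≡ 0 (mod 2).
  s_3 = 0 + 1 + 1 + 1 + 0 + 0 + 1 + 0 = 4 ≡ 0 (mod 2).
  s_4 = 1 + 1 + 1 + 1 + 0 + 0 + 1 + 0 = 5 ≡ 1 (mod 2).
s = (1, 0, 0, 1)^T — this equals column 9 of H (binary 1001), so error is at position 9.
Correct: flip bit 9 of r = 101011100001110 to get c = 101011101001110.


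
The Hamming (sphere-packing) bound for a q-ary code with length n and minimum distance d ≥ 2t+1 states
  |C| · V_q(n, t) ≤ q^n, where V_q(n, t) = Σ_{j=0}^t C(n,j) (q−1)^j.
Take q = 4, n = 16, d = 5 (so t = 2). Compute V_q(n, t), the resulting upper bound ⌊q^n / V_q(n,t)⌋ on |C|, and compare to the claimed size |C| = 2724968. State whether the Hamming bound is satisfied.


V_q(n, t) = 1129, q^n = 4294967296, Hamming bound = 3804222, |C| = 2724968 ≤ bound (satisfied).

Step 1: Compute V_q(n, t) = Σ_{j=0}^2 C(n, j) (q−1)^j.
  j = 0: C(16,0)·(3)^0 = 1·1 = 1.
  j = 1: C(16,1)·(3)^1 = 16·3 = 48.
  j = 2: C(16,2)·(3)^2 = 120·9 = 1080.
  V_q(n, t) = 1 + 48 + 1080 = 1129.
Step 2: q^n = 4^16 = 4294967296.
Step 3: Hamming bound ⌊q^n / V_q(n,t)⌋ = ⌊4294967296/1129⌋ = 3804222.
Step 4: Compare |C| = 2724968 to 3804222: satisfied.
The claimed |C| lies below the Hamming bound.


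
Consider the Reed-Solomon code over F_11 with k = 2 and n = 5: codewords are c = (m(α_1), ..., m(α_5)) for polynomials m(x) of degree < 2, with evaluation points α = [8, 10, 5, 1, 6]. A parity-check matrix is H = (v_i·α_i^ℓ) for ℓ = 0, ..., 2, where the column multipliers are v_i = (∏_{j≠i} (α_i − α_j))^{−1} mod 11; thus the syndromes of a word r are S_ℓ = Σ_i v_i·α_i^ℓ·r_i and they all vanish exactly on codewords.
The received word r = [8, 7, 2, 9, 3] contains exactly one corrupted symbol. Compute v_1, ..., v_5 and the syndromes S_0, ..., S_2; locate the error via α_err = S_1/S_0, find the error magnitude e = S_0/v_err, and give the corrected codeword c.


S = (9, 6, 4), error at position 1, error magnitude e = 3, c = [5, 7, 2, 9, 3].

Step 1: column multipliers v_i = (∏_{j≠i}(α_i − α_j))^{−1} mod 11.
  i = 1 (α = 8): (8−10)(8−5)(8−1)(8−6) = (−2)·3·7·2 = −84 ≡ 4, so v_1 = 4^{−1} = 3 (mod 11).
  i = 2 (α = 10): (10−8)(10−5)(10−1)(10−6) = 2·5·9·4 = 360 ≡ 8, so v_2 = 8^{−1} = 7 (mod 11).
  i = 3 (α = 5): (5−8)(5−10)(5−1)(5−6) = (−3)·(−5)·4·(−1) = −60 ≡ 6, so v_3 = 6^{−1} = 2 (mod 11).
  i = 4 (α = 1): (1−8)(1−10)(1−5)(1−6) = (−7)·(−9)·(−4)·(−5) = 1260 ≡ 6, so v_4 = 6^{−1} = 2 (mod 11).
  i = 5 (α = 6): (6−8)(6−10)(6−5)(6−1) = (−2)·(−4)·1·5 = 40 ≡ 7, so v_5 = 7^{−1} = 8 (mod 11).
  v = [3, 7, 2, 2, 8].
Step 2: syndromes of r = [8, 7, 2, 9, 3] (all sums mod 11).
  S_0 = Σ v_i r_i = 3·8 + 7·7 + 2·2 + 2·9 + 8·3 = 119 ≡ 9.
  S_1 = Σ v_i α_i r_i = 3·8·8 + 7·10·7 + 2·5·2 + 2·1·9 + 8·6·3 = 864 ≡ 6.
  α_i^2 mod 11 = [9, 1, 3, 1, 3].
  S_2 = Σ v_i α_i^2 r_i = 3·9·8 + 7·1·7 + 2·3·2 + 2·1·9 + 8·3·3 = 367 ≡ 4.
  S = (9, 6, 4) ≠ 0, so r is not a codeword (an error is present).
Step 3: locate the error. For a single error e at position i, S_ℓ = v_i·e·α_i^ℓ, so α_err = S_1/S_0.
  S_0^{−1} = 9^{−1} = 5 (mod 11), so α_err = 6·5 = 30 ≡ 8 = α_1. Error position i = 1.
  Consistency check: S_2/S_1 = 4·2 = 8 ≡ 8 = α_err ✓ (single-error assumption holds).
Step 4: error magnitude e = S_0/v_1 = S_0·∏_{j≠1}(α_1 − α_j) = 9·4 = 36 ≡ 3 (mod 11).
Step 5: correct position 1: c_1 = r_1 − e = 8 − 3 ≡ 5 (mod 11). Hence c = [5, 7, 2, 9, 3].
  Check: interpolating c through the α_i gives m(x) = 8 + 1·x (degree < 2) with m(α_i) = c_i for every i, so c is indeed a codeword.


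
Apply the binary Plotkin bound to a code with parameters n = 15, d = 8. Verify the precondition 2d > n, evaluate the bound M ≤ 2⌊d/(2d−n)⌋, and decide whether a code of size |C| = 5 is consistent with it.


Plotkin bound M ≤ 16; given |C| = 5 ≤ bound (satisfied).

Check applicability: 2d = 16, n = 15.
2d − n = 1 > 0, so Plotkin applies.
Compute d/(2d−n) = 8/1 ≈ 8.0000.
⌊d/(2d−n)⌋ = 8.
Plotkin bound: M ≤ 2·8 = 16.
Given |C| = 5, check: satisfied.
This |C| is below the Plotkin bound.


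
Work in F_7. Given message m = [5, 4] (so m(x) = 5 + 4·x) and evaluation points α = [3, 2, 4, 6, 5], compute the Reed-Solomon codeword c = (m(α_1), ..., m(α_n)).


c = [3, 6, 0, 1, 4]

Message polynomial: m(x) = 5 + 4·x (mod 7).
For each evaluation point α_i, compute m(α_i) mod 7:
  α_1 = 3: Horner steps 4 → 3, so m(3) = 3.
  α_2 = 2: Horner steps 4 → 6, so m(2) = 6.
  α_3 = 4: Horner steps 4 → 0, so m(4) = 0.
  α_4 = 6: Horner steps 4 → 1, so m(6) = 1.
  α_5 = 5: Horner steps 4 → 4, so m(5) = 4.
Codeword c = [3, 6, 0, 1, 4] ∈ F_7^5.


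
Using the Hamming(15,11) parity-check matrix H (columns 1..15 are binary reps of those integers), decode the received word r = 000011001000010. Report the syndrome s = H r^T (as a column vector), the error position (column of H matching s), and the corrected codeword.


s = (0, 1, 0, 0)^T, error position = 4, corrected codeword c = 000111001000010

Compute s = H r^T mod 2 one row at a time:
  s_1 = 0 + 1 + 0 + 0 + 0 + 0 + 1 + 0 = 2 ≡ 0 (mod 2).
  s_2 = 0 + 1 + 1 + 0 + 0 + 0 + 1 + 0 = 3 ≡ 1 (mod 2).
  s_3 = 0 + 0 + 1 + 0 + 0 + 0 + 1 + 0 = 2 ≡ 0 (mod 2).
  s_4 = 0 + 0 + 1 + 0 + 1 + 0 + 0 + 0 = 2 ≡ 0 (mod 2).
s = (0, 1, 0, 0)^T — this equals column 4 of H (binary 0100), so error is at position 4.
Correct: flip bit 4 of r = 000011001000010 to get c = 000111001000010.


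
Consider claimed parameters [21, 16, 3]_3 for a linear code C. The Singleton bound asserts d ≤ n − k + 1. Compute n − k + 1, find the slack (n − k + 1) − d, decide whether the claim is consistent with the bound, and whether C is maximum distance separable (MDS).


Singleton RHS = n − k + 1 = 6, slack = 3, bound satisfied, not MDS.

Singleton bound: d ≤ n − k + 1.
Here n = 21, k = 16, so n − k + 1 = 6.
Given d = 3, check d ≤ 6: YES.
Slack = (n − k + 1) − d = 3.
The code is NOT MDS (slack = 3 > 0).
Description: the claimed parameters are [21, 16, 3]_3; such a code would be non-MDS.


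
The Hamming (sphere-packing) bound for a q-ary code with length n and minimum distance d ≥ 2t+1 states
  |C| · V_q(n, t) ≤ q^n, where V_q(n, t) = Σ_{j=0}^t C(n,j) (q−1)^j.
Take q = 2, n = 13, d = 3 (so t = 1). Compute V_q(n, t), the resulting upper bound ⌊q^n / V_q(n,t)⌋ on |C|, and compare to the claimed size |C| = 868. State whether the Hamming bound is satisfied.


V_q(n, t) = 14, q^n = 8192, Hamming bound = 585, |C| = 868 > bound (violated).

Step 1: Compute V_q(n, t) = Σ_{j=0}^1 C(n, j) (q−1)^j.
  j = 0: C(13,0)·(1)^0 = 1·1 = 1.
  j = 1: C(13,1)·(1)^1 = 13·1 = 13.
  V_q(n, t) = 1 + 13 = 14.
Step 2: q^n = 2^13 = 8192.
Step 3: Hamming bound ⌊q^n / V_q(n,t)⌋ = ⌊8192/14⌋ = 585.
Step 4: Compare |C| = 868 to 585: violated.
The claimed |C| lies above the Hamming bound, so no 2-ary code of length 13 with d ≥ 3 can have 868 codewords.


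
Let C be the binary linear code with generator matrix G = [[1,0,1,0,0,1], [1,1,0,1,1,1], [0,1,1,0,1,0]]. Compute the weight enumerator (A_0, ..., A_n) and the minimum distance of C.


Weight distribution: A_0 = 1, A_1 = 1, A_3 = 2, A_4 = 3, A_5 = 1. Minimum distance d = 1.

Enumerate all 2^3 = 8 messages m ∈ F_2^3.
For each, compute codeword c = mG in F_2^6, then tally its weight.
  m = 000 → c = 000000, weight = 0.
  m = 100 → c = 101001, weight = 3.
  m = 010 → c = 110111, weight = 5.
  m = 110 → c = 011110, weight = 4.
  m = 001 → c = 011010, weight = 3.
  m = 101 → c = 110011, weight = 4.
  m = 011 → c = 101101, weight = 4.
  m = 111 → c = 000100, weight = 1.
Tally weights:
  weight 0: 1 codewords.
  weight 1: 1 codewords.
  weight 3: 2 codewords.
  weight 4: 3 codewords.
  weight 5: 1 codewords.
Minimum distance d = smallest w > 0 with A_w > 0 = 1.
Sanity: Σ A_w = 8 = 2^3 = 8 ✓.


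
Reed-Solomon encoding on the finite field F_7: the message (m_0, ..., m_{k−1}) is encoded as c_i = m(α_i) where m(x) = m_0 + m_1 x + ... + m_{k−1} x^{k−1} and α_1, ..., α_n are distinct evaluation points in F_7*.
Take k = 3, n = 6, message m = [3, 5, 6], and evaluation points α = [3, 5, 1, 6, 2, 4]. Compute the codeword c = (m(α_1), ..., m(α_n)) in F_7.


c = [2, 3, 0, 4, 2, 0]

Message polynomial: m(x) = 3 + 5·x + 6·x^2 (mod 7).
For each evaluation point α_i, compute m(α_i) mod 7:
  α_1 = 3: Horner steps 6 → 2 → 2, so m(3) = 2.
  α_2 = 5: Horner steps 6 → 0 → 3, so m(5) = 3.
  α_3 = 1: Horner steps 6 → 4 → 0, so m(1) = 0.
  α_4 = 6: Horner steps 6 → 6 → 4, so m(6) = 4.
  α_5 = 2: Horner steps 6 → 3 → 2, so m(2) = 2.
  α_6 = 4: Horner steps 6 → 1 → 0, so m(4) = 0.
Codeword c = [2, 3, 0, 4, 2, 0] ∈ F_7^6.


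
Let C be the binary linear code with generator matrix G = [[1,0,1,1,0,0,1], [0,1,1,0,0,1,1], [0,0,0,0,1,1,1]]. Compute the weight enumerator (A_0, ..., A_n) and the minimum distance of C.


Weight distribution: A_0 = 1, A_3 = 2, A_4 = 3, A_5 = 2. Minimum distance d = 3.

Enumerate all 2^3 = 8 messages m ∈ F_2^3.
For each, compute codeword c = mG in F_2^7, then tally its weight.
  m = 000 → c = 0000000, weight = 0.
  m = 100 → c = 1011001, weight = 4.
  m = 010 → c = 0110011, weight = 4.
  m = 110 → c = 1101010, weight = 4.
  m = 001 → c = 0000111, weight = 3.
  m = 101 → c = 1011110, weight = 5.
  m = 011 → c = 0110100, weight = 3.
  m = 111 → c = 1101101, weight = 5.
Tally weights:
  weight 0: 1 codewords.
  weight 3: 2 codewords.
  weight 4: 3 codewords.
  weight 5: 2 codewords.
Minimum distance d = smallest w > 0 with A_w > 0 = 3.
Sanity: Σ A_w = 8 = 2^3 = 8 ✓.


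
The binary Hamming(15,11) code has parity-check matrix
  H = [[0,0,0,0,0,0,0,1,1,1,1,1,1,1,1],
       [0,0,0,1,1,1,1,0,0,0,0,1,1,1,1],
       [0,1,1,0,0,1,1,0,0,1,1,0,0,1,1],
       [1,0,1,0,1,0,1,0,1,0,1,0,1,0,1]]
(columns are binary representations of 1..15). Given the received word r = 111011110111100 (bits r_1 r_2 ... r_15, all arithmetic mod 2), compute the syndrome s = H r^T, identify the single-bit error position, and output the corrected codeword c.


s = (1, 1, 0, 0)^T, error position = 12, corrected codeword c = 111011110110100

Compute s = H r^T mod 2 one row at a time:
  s_1 = 1 + 0 + 1 + 1 + 1 + 1 + 0 + 0 = 5 ≡ 1 (mod 2).
  s_2 = 0 + 1 + 1 + 1 + 1 + 1 + 0 + 0 = 5 ≡ 1 (mod 2).
  s_3 = 1 + 1 + 1 + 1 + 1 + 1 + 0 + 0 = 6 ≡ 0 (mod 2).
  s_4 = 1 + 1 + 1 + 1 + 0 + 1 + 1 + 0 = 6 ≡ 0 (mod 2).
s = (1, 1, 0, 0)^T — this equals column 12 of H (binary 1100), so error is at position 12.
Correct: flip bit 12 of r = 111011110111100 to get c = 111011110110100.


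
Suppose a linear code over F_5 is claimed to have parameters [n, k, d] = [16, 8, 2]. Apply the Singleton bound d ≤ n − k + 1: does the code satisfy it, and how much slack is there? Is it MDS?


Singleton RHS = n − k + 1 = 9, slack = 7, bound satisfied, not MDS.

Singleton bound: d ≤ n − k + 1.
Here n = 16, k = 8, so n − k + 1 = 9.
Given d = 2, check d ≤ 9: YES.
Slack = (n − k + 1) − d = 7.
The code is NOT MDS (slack = 7 > 0).
Description: the claimed parameters are [16, 8, 2]_5; such a code would be non-MDS.


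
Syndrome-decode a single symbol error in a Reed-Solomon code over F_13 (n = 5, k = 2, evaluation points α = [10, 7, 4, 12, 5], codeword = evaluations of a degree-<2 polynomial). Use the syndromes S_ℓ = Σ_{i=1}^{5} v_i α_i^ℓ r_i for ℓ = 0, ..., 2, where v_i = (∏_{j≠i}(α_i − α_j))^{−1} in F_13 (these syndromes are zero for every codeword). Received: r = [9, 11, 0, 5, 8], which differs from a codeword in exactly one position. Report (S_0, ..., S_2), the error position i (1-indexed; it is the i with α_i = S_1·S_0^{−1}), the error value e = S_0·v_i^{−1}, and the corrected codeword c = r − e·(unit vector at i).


S = (6, 7, 6), error at position 4, error magnitude e = 6, c = [9, 11, 0, 12, 8].

Step 1: column multipliers v_i = (∏_{j≠i}(α_i − α_j))^{−1} mod 13.
  i = 1 (α = 10): (10−7)(10−4)(10−12)(10−5) = 3·6·(−2)·5 = −180 ≡ 2, so v_1 = 2^{−1} = 7 (mod 13).
  i = 2 (α = 7): (7−10)(7−4)(7−12)(7−5) = (−3)·3·(−5)·2 = 90 ≡ 12, so v_2 = 12^{−1} = 12 (mod 13).
  i = 3 (α = 4): (4−10)(4−7)(4−12)(4−5) = (−6)·(−3)·(−8)·(−1) = 144 ≡ 1, so v_3 = 1^{−1} = 1 (mod 13).
  i = 4 (α = 12): (12−10)(12−7)(12−4)(12−5) = 2·5·8·7 = 560 ≡ 1, so v_4 = 1^{−1} = 1 (mod 13).
  i = 5 (α = 5): (5−10)(5−7)(5−4)(5−12) = (−5)·(−2)·1·(−7) = −70 ≡ 8, so v_5 = 8^{−1} = 5 (mod 13).
  v = [7, 12, 1, 1, 5].
Step 2: syndromes of r = [9, 11, 0, 5, 8] (all sums mod 13).
  S_0 = Σ v_i r_i = 7·9 + 12·11 + 1·0 + 1·5 + 5·8 = 240 ≡ 6.
  S_1 = Σ v_i α_i r_i = 7·10·9 + 12·7·11 + 1·4·0 + 1·12·5 + 5·5·8 = 1814 ≡ 7.
  α_i^2 mod 13 = [9, 10, 3, 1, 12].
  S_2 = Σ v_i α_i^2 r_i = 7·9·9 + 12·10·11 + 1·3·0 + 1·1·5 + 5·12·8 = 2372 ≡ 6.
  S = (6, 7, 6) ≠ 0, so r is not a codeword (an error is present).
Step 3: locate the error. For a single error e at position i, S_ℓ = v_i·e·α_i^ℓ, so α_err = S_1/S_0.
  S_0^{−1} = 6^{−1} = 11 (mod 13), so α_err = 7·11 = 77 ≡ 12 = α_4. Error position i = 4.
  Consistency check: S_2/S_1 = 6·2 = 12 ≡ 12 = α_err ✓ (single-error assumption holds).
Step 4: error magnitude e = S_0/v_4 = S_0·∏_{j≠4}(α_4 − α_j) = 6·1 = 6 ≡ 6 (mod 13).
Step 5: correct position 4: c_4 = r_4 − e = 5 − 6 ≡ 12 (mod 13). Hence c = [9, 11, 0, 12, 8].
  Check: interpolating c through the α_i gives m(x) = 7 + 8·x (degree < 2) with m(α_i) = c_i for every i, so c is indeed a codeword.


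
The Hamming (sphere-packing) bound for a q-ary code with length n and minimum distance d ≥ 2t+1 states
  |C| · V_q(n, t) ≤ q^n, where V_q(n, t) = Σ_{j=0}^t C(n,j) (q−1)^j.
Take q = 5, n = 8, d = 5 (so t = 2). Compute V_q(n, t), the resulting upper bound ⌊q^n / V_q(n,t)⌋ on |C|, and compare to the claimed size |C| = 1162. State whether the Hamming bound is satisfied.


V_q(n, t) = 481, q^n = 390625, Hamming bound = 812, |C| = 1162 > bound (violated).

Step 1: Compute V_q(n, t) = Σ_{j=0}^2 C(n, j) (q−1)^j.
  j = 0: C(8,0)·(4)^0 = 1·1 = 1.
  j = 1: C(8,1)·(4)^1 = 8·4 = 32.
  j = 2: C(8,2)·(4)^2 = 28·16 = 448.
  V_q(n, t) = 1 + 32 + 448 = 481.
Step 2: q^n = 5^8 = 390625.
Step 3: Hamming bound ⌊q^n / V_q(n,t)⌋ = ⌊390625/481⌋ = 812.
Step 4: Compare |C| = 1162 to 812: violated.
The claimed |C| lies above the Hamming bound, so no 5-ary code of length 8 with d ≥ 5 can have 1162 codewords.


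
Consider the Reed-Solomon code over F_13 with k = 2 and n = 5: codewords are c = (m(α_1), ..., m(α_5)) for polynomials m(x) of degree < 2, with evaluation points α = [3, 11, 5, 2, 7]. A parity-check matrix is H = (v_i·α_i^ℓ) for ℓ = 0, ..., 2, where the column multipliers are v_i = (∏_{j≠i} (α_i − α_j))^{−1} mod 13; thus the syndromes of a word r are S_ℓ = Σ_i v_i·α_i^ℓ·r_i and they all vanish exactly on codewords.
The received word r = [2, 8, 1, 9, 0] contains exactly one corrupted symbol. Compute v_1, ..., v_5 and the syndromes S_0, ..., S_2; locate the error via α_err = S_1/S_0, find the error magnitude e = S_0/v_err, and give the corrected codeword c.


S = (3, 7, 12), error at position 2, error magnitude e = 10, c = [2, 11, 1, 9, 0].

Step 1: column multipliers v_i = (∏_{j≠i}(α_i − α_j))^{−1} mod 13.
  i = 1 (α = 3): (3−11)(3−5)(3−2)(3−7) = (−8)·(−2)·1·(−4) = −64 ≡ 1, so v_1 = 1^{−1} = 1 (mod 13).
  i = 2 (α = 11): (11−3)(11−5)(11−2)(11−7) = 8·6·9·4 = 1728 ≡ 12, so v_2 = 12^{−1} = 12 (mod 13).
  i = 3 (α = 5): (5−3)(5−11)(5−2)(5−7) = 2·(−6)·3·(−2) = 72 ≡ 7, so v_3 = 7^{−1} = 2 (mod 13).
  i = 4 (α = 2): (2−3)(2−11)(2−5)(2−7) = (−1)·(−9)·(−3)·(−5) = 135 ≡ 5, so v_4 = 5^{−1} = 8 (mod 13).
  i = 5 (α = 7): (7−3)(7−11)(7−5)(7−2) = 4·(−4)·2·5 = −160 ≡ 9, so v_5 = 9^{−1} = 3 (mod 13).
  v = [1, 12, 2, 8, 3].
Step 2: syndromes of r = [2, 8, 1, 9, 0] (all sums mod 13).
  S_0 = Σ v_i r_i = 1·2 + 12·8 + 2·1 + 8·9 + 3·0 = 172 ≡ 3.
  S_1 = Σ v_i α_i r_i = 1·3·2 + 12·11·8 + 2·5·1 + 8·2·9 + 3·7·0 = 1216 ≡ 7.
  α_i^2 mod 13 = [9, 4, 12, 4, 10].
  S_2 = Σ v_i α_i^2 r_i = 1·9·2 + 12·4·8 + 2·12·1 + 8·4·9 + 3·10·0 = 714 ≡ 12.
  S = (3, 7, 12) ≠ 0, so r is not a codeword (an error is present).
Step 3: locate the error. For a single error e at position i, S_ℓ = v_i·e·α_i^ℓ, so α_err = S_1/S_0.
  S_0^{−1} = 3^{−1} = 9 (mod 13), so α_err = 7·9 = 63 ≡ 11 = α_2. Error position i = 2.
  Consistency check: S_2/S_1 = 12·2 = 24 ≡ 11 = α_err ✓ (single-error assumption holds).
Step 4: error magnitude e = S_0/v_2 = S_0·∏_{j≠2}(α_2 − α_j) = 3·12 = 36 ≡ 10 (mod 13).
Step 5: correct position 2: c_2 = r_2 − e = 8 − 10 ≡ 11 (mod 13). Hence c = [2, 11, 1, 9, 0].
  Check: interpolating c through the α_i gives m(x) = 10 + 6·x (degree < 2) with m(α_i) = c_i for every i, so c is indeed a codeword.


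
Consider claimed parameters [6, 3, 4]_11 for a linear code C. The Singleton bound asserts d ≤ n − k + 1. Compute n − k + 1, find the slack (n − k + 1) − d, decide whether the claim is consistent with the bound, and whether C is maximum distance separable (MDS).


Singleton RHS = n − k + 1 = 4, slack = 0, bound satisfied, MDS.

Singleton bound: d ≤ n − k + 1.
Here n = 6, k = 3, so n − k + 1 = 4.
Given d = 4, check d ≤ 4: YES.
Slack = (n − k + 1) − d = 0.
The code is MDS (slack = 0).
Description: the claimed parameters are [6, 3, 4]_11; such a code would be MDS (meets Singleton bound).


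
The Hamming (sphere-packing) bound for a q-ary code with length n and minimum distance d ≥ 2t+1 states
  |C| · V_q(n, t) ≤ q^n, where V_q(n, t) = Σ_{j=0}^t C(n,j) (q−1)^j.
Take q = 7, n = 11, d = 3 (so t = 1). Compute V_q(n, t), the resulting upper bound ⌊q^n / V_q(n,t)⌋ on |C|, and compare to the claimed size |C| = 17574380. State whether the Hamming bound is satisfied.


V_q(n, t) = 67, q^n = 1977326743, Hamming bound = 29512339, |C| = 17574380 ≤ bound (satisfied).

Step 1: Compute V_q(n, t) = Σ_{j=0}^1 C(n, j) (q−1)^j.
  j = 0: C(11,0)·(6)^0 = 1·1 = 1.
  j = 1: C(11,1)·(6)^1 = 11·6 = 66.
  V_q(n, t) = 1 + 66 = 67.
Step 2: q^n = 7^11 = 1977326743.
Step 3: Hamming bound ⌊q^n / V_q(n,t)⌋ = ⌊1977326743/67⌋ = 29512339.
Step 4: Compare |C| = 17574380 to 29512339: satisfied.
The claimed |C| lies below the Hamming bound.
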